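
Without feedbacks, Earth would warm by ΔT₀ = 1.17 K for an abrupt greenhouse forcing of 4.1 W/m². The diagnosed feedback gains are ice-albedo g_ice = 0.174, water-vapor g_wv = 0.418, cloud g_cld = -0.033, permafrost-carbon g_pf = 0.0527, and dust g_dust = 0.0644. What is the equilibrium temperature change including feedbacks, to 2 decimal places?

3.61 K

Total gain g = 0.174 + 0.418 − 0.033 + 0.0527 + 0.0644 = 0.6761.
Amplification A = 1/(1 − 0.6761) = 3.087.
ΔT = 1.17 × 3.087 = 3.61 K.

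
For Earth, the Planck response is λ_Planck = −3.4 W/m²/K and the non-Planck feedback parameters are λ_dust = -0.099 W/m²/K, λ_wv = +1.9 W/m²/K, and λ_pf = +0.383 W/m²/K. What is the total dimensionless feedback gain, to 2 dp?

0.64

Convert to gains: g_dust = -0.099/3.4 = -0.02912; g_wv = 1.9/3.4 = 0.5588; g_pf = 0.383/3.4 = 0.1126.
Total gain g = 0.64228.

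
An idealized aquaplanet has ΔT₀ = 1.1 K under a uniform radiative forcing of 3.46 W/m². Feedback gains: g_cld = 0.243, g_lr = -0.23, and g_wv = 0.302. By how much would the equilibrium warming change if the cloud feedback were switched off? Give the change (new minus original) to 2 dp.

-0.42 K

Original: g = 0.315, ΔT = 1.1/(1−0.315) = 1.6058 K.
Without cloud: g' = 0.072, ΔT' = 1.1/(1−0.072) = 1.1853 K.
Change = 1.1853 − 1.6058 = -0.42 K.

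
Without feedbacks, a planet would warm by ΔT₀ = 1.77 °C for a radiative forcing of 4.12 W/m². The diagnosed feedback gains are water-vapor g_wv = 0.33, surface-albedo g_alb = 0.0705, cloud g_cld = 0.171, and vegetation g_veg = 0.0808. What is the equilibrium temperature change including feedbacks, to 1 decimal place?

Total gain g = 0.33 + 0.0705 + 0.171 + 0.0808 = 0.6523.
Amplification A = 1/(1 − 0.6523) = 2.876.
ΔT = 1.77 × 2.876 = 5.1 °C.

5.1 °C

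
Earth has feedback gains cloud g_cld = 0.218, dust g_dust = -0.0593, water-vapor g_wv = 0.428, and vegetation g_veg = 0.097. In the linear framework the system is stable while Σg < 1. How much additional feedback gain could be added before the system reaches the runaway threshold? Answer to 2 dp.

Current total gain = 0.218 − 0.0593 + 0.428 + 0.097 = 0.6837.
Margin to runaway = 1 − 0.6837 = 0.32.

0.32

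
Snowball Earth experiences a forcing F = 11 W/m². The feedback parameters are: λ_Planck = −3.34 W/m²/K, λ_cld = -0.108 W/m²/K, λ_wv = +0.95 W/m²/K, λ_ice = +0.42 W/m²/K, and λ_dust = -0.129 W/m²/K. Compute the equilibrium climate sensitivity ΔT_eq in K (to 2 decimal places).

Net feedback parameter λ = (−3.34) + (-0.108) + (+0.95) + (+0.42) + (-0.129) = -2.207 W/m²/K.
ΔT = −F/λ = −11/(-2.207) = 4.98 K.

4.98 K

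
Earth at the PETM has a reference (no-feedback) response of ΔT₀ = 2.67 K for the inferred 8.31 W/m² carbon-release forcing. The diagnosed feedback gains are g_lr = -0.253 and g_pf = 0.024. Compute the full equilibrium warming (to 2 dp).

2.17 K

Total gain g = -0.253 + 0.024 = -0.229.
Amplification A = 1/(1 + 0.229) = 0.8137.
ΔT = 2.67 × 0.8137 = 2.17 K.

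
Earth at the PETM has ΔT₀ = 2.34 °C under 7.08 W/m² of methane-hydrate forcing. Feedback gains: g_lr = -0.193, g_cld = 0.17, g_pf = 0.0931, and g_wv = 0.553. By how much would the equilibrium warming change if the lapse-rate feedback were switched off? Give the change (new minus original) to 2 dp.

6.52 °C

Original: g = 0.6231, ΔT = 2.34/(1−0.6231) = 6.2085 °C.
Without lapse-rate: g' = 0.8161, ΔT' = 2.34/(1−0.8161) = 12.7243 °C.
Change = 12.7243 − 6.2085 = 6.52 °C.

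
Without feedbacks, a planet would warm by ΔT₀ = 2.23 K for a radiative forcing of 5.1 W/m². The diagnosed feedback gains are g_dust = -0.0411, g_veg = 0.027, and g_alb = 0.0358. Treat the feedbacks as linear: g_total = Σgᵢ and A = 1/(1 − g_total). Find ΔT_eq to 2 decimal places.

2.28 K

Total gain g = -0.0411 + 0.027 + 0.0358 = 0.0217.
Amplification A = 1/(1 − 0.0217) = 1.022.
ΔT = 2.23 × 1.022 = 2.28 K.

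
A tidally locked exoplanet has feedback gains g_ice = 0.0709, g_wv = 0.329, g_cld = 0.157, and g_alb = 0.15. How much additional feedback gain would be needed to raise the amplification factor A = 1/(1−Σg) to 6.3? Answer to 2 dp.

Current total gain = 0.7069.
Target gain for A = 6.3: g* = 1 − 1/6.3 = 0.8413.
Additional gain needed = 0.8413 − 0.7069 = 0.13.

0.13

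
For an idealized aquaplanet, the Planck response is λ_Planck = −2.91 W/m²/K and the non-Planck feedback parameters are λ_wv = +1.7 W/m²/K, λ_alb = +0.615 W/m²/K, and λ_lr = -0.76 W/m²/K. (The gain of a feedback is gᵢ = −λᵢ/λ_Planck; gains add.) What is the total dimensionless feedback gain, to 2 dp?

Convert to gains: g_wv = 1.7/2.91 = 0.5842; g_alb = 0.615/2.91 = 0.2113; g_lr = -0.76/2.91 = -0.2612.
Total gain g = 0.5343.

0.53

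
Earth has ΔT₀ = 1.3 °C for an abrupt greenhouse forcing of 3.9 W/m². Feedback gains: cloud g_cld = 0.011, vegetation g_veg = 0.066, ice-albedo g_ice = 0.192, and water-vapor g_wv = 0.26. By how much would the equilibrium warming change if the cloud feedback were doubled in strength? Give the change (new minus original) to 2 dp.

Original: g = 0.529, ΔT = 1.3/(1−0.529) = 2.7601 °C.
With doubled cloud: g' = 0.54, ΔT' = 1.3/(1−0.54) = 2.8261 °C.
Change = 2.8261 − 2.7601 = 0.07 °C.

0.07 °C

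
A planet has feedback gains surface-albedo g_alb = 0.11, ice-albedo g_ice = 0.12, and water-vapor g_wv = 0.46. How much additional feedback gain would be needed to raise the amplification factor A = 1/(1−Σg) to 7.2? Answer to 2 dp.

0.17

Current total gain = 0.69.
Target gain for A = 7.2: g* = 1 − 1/7.2 = 0.8611.
Additional gain needed = 0.8611 − 0.69 = 0.17.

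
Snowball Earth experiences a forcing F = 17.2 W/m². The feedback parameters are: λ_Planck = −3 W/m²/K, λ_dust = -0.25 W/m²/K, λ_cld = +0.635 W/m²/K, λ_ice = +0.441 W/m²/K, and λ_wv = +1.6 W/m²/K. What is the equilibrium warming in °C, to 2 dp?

29.97 °C

Net feedback parameter λ = (−3) + (-0.25) + (+0.635) + (+0.441) + (+1.6) = -0.574 W/m²/K.
ΔT = −F/λ = −17.2/(-0.574) = 29.97 °C.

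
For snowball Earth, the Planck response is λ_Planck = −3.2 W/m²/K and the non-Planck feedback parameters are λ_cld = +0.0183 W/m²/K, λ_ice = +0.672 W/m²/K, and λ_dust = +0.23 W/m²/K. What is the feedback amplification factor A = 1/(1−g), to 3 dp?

Convert to gains: g_cld = 0.0183/3.2 = 0.005719; g_ice = 0.672/3.2 = 0.21; g_dust = 0.23/3.2 = 0.07187.
Total gain g = 0.287589.
A = 1/(1 − 0.287589) = 1.404.

1.404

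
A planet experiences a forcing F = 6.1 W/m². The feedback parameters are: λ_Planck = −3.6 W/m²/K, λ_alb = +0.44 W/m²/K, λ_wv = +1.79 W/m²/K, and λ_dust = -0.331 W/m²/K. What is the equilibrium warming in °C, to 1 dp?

Net feedback parameter λ = (−3.6) + (+0.44) + (+1.79) + (-0.331) = -1.701 W/m²/K.
ΔT = −F/λ = −6.1/(-1.701) = 3.6 °C.

3.6 °C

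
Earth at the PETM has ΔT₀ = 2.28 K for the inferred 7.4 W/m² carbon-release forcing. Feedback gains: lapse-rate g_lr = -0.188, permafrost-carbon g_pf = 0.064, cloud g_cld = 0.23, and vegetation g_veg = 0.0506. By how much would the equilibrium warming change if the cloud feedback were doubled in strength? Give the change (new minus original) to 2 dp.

1.01 K

Original: g = 0.1566, ΔT = 2.28/(1−0.1566) = 2.7033 K.
With doubled cloud: g' = 0.3866, ΔT' = 2.28/(1−0.3866) = 3.7170 K.
Change = 3.7170 − 2.7033 = 1.01 K.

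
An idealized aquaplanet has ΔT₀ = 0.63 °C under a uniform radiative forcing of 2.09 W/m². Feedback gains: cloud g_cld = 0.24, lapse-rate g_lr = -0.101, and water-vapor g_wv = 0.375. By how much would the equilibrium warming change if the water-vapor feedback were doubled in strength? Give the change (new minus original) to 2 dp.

4.38 °C

Original: g = 0.514, ΔT = 0.63/(1−0.514) = 1.2963 °C.
With doubled water-vapor: g' = 0.889, ΔT' = 0.63/(1−0.889) = 5.6757 °C.
Change = 5.6757 − 1.2963 = 4.38 °C.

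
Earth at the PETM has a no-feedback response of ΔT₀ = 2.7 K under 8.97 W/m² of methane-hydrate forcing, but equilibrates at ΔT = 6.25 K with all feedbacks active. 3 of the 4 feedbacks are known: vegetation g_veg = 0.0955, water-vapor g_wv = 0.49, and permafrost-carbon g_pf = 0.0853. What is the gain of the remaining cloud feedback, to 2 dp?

-0.10

Amplification A = ΔT/ΔT₀ = 6.25/2.7 = 2.315.
Total gain g = 1 − 1/A = 1 − 1/2.315 = 0.568.
Known gains sum to 0.0955 + 0.49 + 0.0853 = 0.6708.
g_cld = 0.568 − 0.6708 = -0.10.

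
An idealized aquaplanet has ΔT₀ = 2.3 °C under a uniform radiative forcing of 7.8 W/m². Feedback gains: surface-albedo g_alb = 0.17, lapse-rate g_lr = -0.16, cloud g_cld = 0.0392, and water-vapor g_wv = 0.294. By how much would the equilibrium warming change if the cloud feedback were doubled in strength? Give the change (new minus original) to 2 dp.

Original: g = 0.3432, ΔT = 2.3/(1−0.3432) = 3.5018 °C.
With doubled cloud: g' = 0.3824, ΔT' = 2.3/(1−0.3824) = 3.7241 °C.
Change = 3.7241 − 3.5018 = 0.22 °C.

0.22 °C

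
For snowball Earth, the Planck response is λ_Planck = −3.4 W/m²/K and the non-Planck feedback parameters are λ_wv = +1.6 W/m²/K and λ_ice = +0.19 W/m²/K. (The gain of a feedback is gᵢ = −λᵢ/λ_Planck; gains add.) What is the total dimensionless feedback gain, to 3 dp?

0.526

Convert to gains: g_wv = 1.6/3.4 = 0.4706; g_ice = 0.19/3.4 = 0.05588.
Total gain g = 0.52648.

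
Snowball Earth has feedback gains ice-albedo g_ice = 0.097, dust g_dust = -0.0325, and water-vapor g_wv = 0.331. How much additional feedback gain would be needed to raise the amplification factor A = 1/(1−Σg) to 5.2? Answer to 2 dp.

Current total gain = 0.3955.
Target gain for A = 5.2: g* = 1 − 1/5.2 = 0.8077.
Additional gain needed = 0.8077 − 0.3955 = 0.41.

0.41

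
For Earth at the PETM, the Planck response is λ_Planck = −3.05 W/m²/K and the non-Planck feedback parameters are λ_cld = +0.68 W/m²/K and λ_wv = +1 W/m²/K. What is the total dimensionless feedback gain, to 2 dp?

Convert to gains: g_cld = 0.68/3.05 = 0.223; g_wv = 1/3.05 = 0.3279.
Total gain g = 0.5509.

0.55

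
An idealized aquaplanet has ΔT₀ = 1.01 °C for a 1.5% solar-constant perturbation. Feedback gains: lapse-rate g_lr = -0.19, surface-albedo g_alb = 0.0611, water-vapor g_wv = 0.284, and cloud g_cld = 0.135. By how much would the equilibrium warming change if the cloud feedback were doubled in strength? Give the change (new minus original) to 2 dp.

Original: g = 0.2901, ΔT = 1.01/(1−0.2901) = 1.4227 °C.
With doubled cloud: g' = 0.4251, ΔT' = 1.01/(1−0.4251) = 1.7568 °C.
Change = 1.7568 − 1.4227 = 0.33 °C.

0.33 °C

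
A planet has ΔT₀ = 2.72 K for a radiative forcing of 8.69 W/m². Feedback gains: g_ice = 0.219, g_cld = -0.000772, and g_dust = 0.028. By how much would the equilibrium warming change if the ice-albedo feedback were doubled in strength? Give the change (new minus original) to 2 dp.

1.48 K

Original: g = 0.246228, ΔT = 2.72/(1−0.246228) = 3.6085 K.
With doubled ice-albedo: g' = 0.465228, ΔT' = 2.72/(1−0.465228) = 5.0863 K.
Change = 5.0863 − 3.6085 = 1.48 K.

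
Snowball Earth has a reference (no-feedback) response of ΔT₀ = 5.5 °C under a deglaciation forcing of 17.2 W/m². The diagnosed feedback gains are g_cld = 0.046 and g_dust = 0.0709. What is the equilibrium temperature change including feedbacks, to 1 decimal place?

Total gain g = 0.046 + 0.0709 = 0.1169.
Amplification A = 1/(1 − 0.1169) = 1.132.
ΔT = 5.5 × 1.132 = 6.2 °C.

6.2 °C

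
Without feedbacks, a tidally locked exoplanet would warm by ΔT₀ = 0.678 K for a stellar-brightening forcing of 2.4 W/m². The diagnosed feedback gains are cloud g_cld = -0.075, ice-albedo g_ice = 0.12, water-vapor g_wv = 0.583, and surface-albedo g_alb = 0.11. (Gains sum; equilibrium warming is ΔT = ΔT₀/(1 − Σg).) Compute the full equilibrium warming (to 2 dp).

Total gain g = -0.075 + 0.12 + 0.583 + 0.11 = 0.738.
Amplification A = 1/(1 − 0.738) = 3.817.
ΔT = 0.678 × 3.817 = 2.59 K.

2.59 K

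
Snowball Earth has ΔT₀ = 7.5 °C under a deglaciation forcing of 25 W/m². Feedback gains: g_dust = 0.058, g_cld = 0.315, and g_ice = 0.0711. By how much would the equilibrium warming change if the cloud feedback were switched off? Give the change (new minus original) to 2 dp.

-4.88 °C

Original: g = 0.4441, ΔT = 7.5/(1−0.4441) = 13.4916 °C.
Without cloud: g' = 0.1291, ΔT' = 7.5/(1−0.1291) = 8.6118 °C.
Change = 8.6118 − 13.4916 = -4.88 °C.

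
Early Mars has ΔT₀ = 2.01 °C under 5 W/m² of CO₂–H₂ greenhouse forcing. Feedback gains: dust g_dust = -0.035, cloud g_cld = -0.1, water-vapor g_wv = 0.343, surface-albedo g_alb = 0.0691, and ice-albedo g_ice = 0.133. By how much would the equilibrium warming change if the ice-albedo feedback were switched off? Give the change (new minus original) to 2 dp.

-0.63 °C

Original: g = 0.4101, ΔT = 2.01/(1−0.4101) = 3.4074 °C.
Without ice-albedo: g' = 0.2771, ΔT' = 2.01/(1−0.2771) = 2.7805 °C.
Change = 2.7805 − 3.4074 = -0.63 °C.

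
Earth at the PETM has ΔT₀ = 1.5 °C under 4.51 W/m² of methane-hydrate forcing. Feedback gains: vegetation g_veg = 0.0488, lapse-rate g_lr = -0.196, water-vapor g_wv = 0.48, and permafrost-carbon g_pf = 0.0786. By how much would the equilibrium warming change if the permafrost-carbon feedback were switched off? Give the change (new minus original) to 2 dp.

Original: g = 0.4114, ΔT = 1.5/(1−0.4114) = 2.5484 °C.
Without permafrost-carbon: g' = 0.3328, ΔT' = 1.5/(1−0.3328) = 2.2482 °C.
Change = 2.2482 − 2.5484 = -0.30 °C.

-0.30 °C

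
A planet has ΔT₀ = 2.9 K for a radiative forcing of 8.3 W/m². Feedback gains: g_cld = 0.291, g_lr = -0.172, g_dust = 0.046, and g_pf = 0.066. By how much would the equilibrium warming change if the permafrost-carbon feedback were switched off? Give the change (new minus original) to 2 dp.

Original: g = 0.231, ΔT = 2.9/(1−0.231) = 3.7711 K.
Without permafrost-carbon: g' = 0.165, ΔT' = 2.9/(1−0.165) = 3.4731 K.
Change = 3.4731 − 3.7711 = -0.30 K.

-0.30 K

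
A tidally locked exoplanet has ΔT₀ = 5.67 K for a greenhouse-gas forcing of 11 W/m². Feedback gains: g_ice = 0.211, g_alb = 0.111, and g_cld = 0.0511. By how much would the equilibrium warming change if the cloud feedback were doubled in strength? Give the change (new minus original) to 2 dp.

Original: g = 0.3731, ΔT = 5.67/(1−0.3731) = 9.0445 K.
With doubled cloud: g' = 0.4242, ΔT' = 5.67/(1−0.4242) = 9.8472 K.
Change = 9.8472 − 9.0445 = 0.80 K.

0.80 K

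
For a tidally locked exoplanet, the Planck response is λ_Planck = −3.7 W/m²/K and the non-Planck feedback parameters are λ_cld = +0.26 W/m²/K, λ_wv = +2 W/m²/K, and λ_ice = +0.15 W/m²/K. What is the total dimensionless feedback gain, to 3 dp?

0.651

Convert to gains: g_cld = 0.26/3.7 = 0.07027; g_wv = 2/3.7 = 0.5405; g_ice = 0.15/3.7 = 0.04054.
Total gain g = 0.65131.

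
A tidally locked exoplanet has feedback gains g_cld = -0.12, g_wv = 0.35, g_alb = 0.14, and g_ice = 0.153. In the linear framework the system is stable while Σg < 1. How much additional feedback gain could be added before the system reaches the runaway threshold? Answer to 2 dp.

0.48

Current total gain = -0.12 + 0.35 + 0.14 + 0.153 = 0.523.
Margin to runaway = 1 − 0.523 = 0.48.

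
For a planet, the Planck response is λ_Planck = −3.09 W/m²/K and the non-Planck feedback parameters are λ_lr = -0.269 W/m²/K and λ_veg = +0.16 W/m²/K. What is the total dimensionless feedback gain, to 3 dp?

Convert to gains: g_lr = -0.269/3.09 = -0.08706; g_veg = 0.16/3.09 = 0.05178.
Total gain g = -0.03528.

-0.035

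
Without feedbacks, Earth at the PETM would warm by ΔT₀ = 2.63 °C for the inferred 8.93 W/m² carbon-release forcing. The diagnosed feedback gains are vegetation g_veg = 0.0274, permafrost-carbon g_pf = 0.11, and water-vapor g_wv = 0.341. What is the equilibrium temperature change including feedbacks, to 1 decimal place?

5.0 °C

Total gain g = 0.0274 + 0.11 + 0.341 = 0.4784.
Amplification A = 1/(1 − 0.4784) = 1.917.
ΔT = 2.63 × 1.917 = 5.0 °C.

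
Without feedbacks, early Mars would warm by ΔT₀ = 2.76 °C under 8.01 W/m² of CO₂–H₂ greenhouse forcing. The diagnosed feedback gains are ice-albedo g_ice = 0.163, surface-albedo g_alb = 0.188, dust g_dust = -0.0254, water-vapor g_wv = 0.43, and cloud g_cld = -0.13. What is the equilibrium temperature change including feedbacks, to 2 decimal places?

7.37 °C

Total gain g = 0.163 + 0.188 − 0.0254 + 0.43 − 0.13 = 0.6256.
Amplification A = 1/(1 − 0.6256) = 2.671.
ΔT = 2.76 × 2.671 = 7.37 °C.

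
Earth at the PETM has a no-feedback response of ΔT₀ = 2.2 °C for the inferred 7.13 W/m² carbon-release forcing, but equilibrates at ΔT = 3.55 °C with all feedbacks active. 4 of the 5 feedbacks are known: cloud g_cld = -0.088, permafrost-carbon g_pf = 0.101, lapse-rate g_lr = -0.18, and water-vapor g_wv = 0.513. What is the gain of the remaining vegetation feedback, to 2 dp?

Amplification A = ΔT/ΔT₀ = 3.55/2.2 = 1.614.
Total gain g = 1 − 1/A = 1 − 1/1.614 = 0.3804.
Known gains sum to -0.088 + 0.101 − 0.18 + 0.513 = 0.346.
g_veg = 0.3804 − 0.346 = 0.03.

0.03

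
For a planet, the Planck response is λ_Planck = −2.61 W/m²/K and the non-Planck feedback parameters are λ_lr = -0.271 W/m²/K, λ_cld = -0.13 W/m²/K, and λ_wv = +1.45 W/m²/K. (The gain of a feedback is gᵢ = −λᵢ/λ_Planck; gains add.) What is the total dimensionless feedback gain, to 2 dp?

Convert to gains: g_lr = -0.271/2.61 = -0.1038; g_cld = -0.13/2.61 = -0.04981; g_wv = 1.45/2.61 = 0.5556.
Total gain g = 0.40199.

0.40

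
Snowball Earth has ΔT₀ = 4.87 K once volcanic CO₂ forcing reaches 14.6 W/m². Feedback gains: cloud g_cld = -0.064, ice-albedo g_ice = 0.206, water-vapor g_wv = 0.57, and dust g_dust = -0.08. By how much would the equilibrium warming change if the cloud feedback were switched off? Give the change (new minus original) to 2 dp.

Original: g = 0.632, ΔT = 4.87/(1−0.632) = 13.2337 K.
Without cloud: g' = 0.696, ΔT' = 4.87/(1−0.696) = 16.0197 K.
Change = 16.0197 − 13.2337 = 2.79 K.

2.79 K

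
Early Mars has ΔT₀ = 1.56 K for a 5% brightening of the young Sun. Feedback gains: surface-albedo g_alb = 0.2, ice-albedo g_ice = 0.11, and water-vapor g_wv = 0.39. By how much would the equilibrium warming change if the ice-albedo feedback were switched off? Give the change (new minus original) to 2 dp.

Original: g = 0.7, ΔT = 1.56/(1−0.7) = 5.2000 K.
Without ice-albedo: g' = 0.59, ΔT' = 1.56/(1−0.59) = 3.8049 K.
Change = 3.8049 − 5.2000 = -1.40 K.

-1.40 K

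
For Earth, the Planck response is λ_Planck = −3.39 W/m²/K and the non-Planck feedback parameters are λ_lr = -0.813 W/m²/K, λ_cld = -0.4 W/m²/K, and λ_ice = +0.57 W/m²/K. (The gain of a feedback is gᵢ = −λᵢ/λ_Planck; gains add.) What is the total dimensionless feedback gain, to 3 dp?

-0.190

Convert to gains: g_lr = -0.813/3.39 = -0.2398; g_cld = -0.4/3.39 = -0.118; g_ice = 0.57/3.39 = 0.1681.
Total gain g = -0.1897.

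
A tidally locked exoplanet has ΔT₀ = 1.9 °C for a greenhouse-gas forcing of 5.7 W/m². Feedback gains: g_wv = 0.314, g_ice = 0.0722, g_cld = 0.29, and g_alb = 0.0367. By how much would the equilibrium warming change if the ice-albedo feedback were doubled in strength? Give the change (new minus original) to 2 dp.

Original: g = 0.7129, ΔT = 1.9/(1−0.7129) = 6.6179 °C.
With doubled ice-albedo: g' = 0.7851, ΔT' = 1.9/(1−0.7851) = 8.8413 °C.
Change = 8.8413 − 6.6179 = 2.22 °C.

2.22 °C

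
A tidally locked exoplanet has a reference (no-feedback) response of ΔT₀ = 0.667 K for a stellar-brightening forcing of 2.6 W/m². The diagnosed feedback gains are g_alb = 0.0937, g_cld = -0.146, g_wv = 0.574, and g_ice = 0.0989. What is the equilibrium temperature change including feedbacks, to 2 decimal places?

Total gain g = 0.0937 − 0.146 + 0.574 + 0.0989 = 0.6206.
Amplification A = 1/(1 − 0.6206) = 2.636.
ΔT = 0.667 × 2.636 = 1.76 K.

1.76 K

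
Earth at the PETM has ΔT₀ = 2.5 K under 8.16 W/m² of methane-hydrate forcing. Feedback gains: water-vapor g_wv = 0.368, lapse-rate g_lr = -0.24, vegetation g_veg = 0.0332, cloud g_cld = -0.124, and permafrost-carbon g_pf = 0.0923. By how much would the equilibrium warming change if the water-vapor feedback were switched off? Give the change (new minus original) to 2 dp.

Original: g = 0.1295, ΔT = 2.5/(1−0.1295) = 2.8719 K.
Without water-vapor: g' = -0.2385, ΔT' = 2.5/(1+0.2385) = 2.0186 K.
Change = 2.0186 − 2.8719 = -0.85 K.

-0.85 K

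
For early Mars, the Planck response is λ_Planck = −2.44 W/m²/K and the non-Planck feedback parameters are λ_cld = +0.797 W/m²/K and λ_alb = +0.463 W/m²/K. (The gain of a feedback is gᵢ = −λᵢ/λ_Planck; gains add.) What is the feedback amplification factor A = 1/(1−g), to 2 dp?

2.07

Convert to gains: g_cld = 0.797/2.44 = 0.3266; g_alb = 0.463/2.44 = 0.1898.
Total gain g = 0.5164.
A = 1/(1 − 0.5164) = 2.07.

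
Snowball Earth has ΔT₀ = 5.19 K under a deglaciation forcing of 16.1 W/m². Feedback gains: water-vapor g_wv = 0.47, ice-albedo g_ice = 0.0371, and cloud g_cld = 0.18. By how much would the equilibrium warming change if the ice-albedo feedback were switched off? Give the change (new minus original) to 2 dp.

-1.76 K

Original: g = 0.6871, ΔT = 5.19/(1−0.6871) = 16.5868 K.
Without ice-albedo: g' = 0.65, ΔT' = 5.19/(1−0.65) = 14.8286 K.
Change = 14.8286 − 16.5868 = -1.76 K.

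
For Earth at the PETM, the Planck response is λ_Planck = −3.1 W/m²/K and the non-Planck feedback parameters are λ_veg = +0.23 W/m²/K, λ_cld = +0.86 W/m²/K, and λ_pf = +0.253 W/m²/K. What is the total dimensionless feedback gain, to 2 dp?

0.43

Convert to gains: g_veg = 0.23/3.1 = 0.07419; g_cld = 0.86/3.1 = 0.2774; g_pf = 0.253/3.1 = 0.08161.
Total gain g = 0.4332.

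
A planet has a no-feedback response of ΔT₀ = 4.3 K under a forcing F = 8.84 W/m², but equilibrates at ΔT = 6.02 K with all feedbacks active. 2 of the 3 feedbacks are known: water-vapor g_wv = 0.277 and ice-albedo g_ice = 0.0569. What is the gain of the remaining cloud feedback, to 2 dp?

Amplification A = ΔT/ΔT₀ = 6.02/4.3 = 1.4.
Total gain g = 1 − 1/A = 1 − 1/1.4 = 0.2857.
Known gains sum to 0.277 + 0.0569 = 0.3339.
g_cld = 0.2857 − 0.3339 = -0.05.

-0.05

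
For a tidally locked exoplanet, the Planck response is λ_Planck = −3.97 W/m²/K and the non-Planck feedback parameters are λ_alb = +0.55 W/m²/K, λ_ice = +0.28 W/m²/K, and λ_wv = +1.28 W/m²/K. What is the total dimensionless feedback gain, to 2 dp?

0.53

Convert to gains: g_alb = 0.55/3.97 = 0.1385; g_ice = 0.28/3.97 = 0.07053; g_wv = 1.28/3.97 = 0.3224.
Total gain g = 0.53143.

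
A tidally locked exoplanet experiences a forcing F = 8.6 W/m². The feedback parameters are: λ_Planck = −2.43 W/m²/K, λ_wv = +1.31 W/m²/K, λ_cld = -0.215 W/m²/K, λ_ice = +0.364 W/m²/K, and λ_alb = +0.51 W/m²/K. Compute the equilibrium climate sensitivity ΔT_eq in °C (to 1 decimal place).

Net feedback parameter λ = (−2.43) + (+1.31) + (-0.215) + (+0.364) + (+0.51) = -0.461 W/m²/K.
ΔT = −F/λ = −8.6/(-0.461) = 18.7 °C.

18.7 °C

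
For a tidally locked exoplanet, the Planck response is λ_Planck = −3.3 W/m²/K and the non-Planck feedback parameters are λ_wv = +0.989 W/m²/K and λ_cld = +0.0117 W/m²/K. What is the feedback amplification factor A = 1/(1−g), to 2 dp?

Convert to gains: g_wv = 0.989/3.3 = 0.2997; g_cld = 0.0117/3.3 = 0.003545.
Total gain g = 0.303245.
A = 1/(1 − 0.303245) = 1.44.

1.44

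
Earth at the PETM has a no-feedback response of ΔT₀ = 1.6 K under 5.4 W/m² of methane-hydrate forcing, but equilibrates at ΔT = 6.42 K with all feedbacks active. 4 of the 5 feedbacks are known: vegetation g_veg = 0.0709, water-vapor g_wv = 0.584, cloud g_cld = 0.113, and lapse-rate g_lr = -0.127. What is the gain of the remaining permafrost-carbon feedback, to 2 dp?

0.11

Amplification A = ΔT/ΔT₀ = 6.42/1.6 = 4.012.
Total gain g = 1 − 1/A = 1 − 1/4.012 = 0.7507.
Known gains sum to 0.0709 + 0.584 + 0.113 − 0.127 = 0.6409.
g_pf = 0.7507 − 0.6409 = 0.11.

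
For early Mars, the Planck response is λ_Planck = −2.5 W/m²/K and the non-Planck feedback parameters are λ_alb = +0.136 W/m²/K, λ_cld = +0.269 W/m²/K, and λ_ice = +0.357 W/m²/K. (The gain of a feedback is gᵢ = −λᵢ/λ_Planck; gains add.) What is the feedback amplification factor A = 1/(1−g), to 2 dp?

1.44

Convert to gains: g_alb = 0.136/2.5 = 0.0544; g_cld = 0.269/2.5 = 0.1076; g_ice = 0.357/2.5 = 0.1428.
Total gain g = 0.3048.
A = 1/(1 − 0.3048) = 1.44.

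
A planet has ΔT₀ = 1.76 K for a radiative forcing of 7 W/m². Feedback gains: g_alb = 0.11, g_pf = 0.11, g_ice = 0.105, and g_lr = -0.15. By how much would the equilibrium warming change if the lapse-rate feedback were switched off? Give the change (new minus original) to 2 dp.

0.47 K

Original: g = 0.175, ΔT = 1.76/(1−0.175) = 2.1333 K.
Without lapse-rate: g' = 0.325, ΔT' = 1.76/(1−0.325) = 2.6074 K.
Change = 2.6074 − 2.1333 = 0.47 K.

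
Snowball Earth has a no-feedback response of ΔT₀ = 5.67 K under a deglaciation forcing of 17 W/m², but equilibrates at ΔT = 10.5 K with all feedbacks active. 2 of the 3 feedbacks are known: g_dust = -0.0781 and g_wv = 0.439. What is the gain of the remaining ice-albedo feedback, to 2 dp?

Amplification A = ΔT/ΔT₀ = 10.5/5.67 = 1.852.
Total gain g = 1 − 1/A = 1 − 1/1.852 = 0.46.
Known gains sum to -0.0781 + 0.439 = 0.3609.
g_ice = 0.46 − 0.3609 = 0.10.

0.10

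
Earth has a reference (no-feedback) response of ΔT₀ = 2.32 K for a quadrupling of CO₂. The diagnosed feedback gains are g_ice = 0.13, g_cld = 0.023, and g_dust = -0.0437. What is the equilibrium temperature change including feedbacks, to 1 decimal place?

2.6 K

Total gain g = 0.13 + 0.023 − 0.0437 = 0.1093.
Amplification A = 1/(1 − 0.1093) = 1.123.
ΔT = 2.32 × 1.123 = 2.6 K.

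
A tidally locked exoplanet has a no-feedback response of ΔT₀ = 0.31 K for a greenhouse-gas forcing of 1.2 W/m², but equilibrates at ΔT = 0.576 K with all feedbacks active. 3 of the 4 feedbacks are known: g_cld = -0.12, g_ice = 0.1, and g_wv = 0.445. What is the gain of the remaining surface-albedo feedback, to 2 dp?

0.04

Amplification A = ΔT/ΔT₀ = 0.576/0.31 = 1.858.
Total gain g = 1 − 1/A = 1 − 1/1.858 = 0.4618.
Known gains sum to -0.12 + 0.1 + 0.445 = 0.425.
g_alb = 0.4618 − 0.425 = 0.04.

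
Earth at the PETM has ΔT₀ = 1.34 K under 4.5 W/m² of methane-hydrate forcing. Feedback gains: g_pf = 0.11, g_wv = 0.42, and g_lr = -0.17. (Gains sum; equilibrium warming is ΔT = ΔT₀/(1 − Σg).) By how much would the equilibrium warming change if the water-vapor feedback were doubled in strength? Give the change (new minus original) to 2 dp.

Original: g = 0.36, ΔT = 1.34/(1−0.36) = 2.0938 K.
With doubled water-vapor: g' = 0.78, ΔT' = 1.34/(1−0.78) = 6.0909 K.
Change = 6.0909 − 2.0938 = 4.00 K.

4.00 K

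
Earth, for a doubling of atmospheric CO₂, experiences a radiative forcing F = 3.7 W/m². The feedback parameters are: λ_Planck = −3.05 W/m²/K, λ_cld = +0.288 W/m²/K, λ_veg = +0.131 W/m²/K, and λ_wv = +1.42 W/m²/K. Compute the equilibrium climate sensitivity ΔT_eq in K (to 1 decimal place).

3.1 K

Net feedback parameter λ = (−3.05) + (+0.288) + (+0.131) + (+1.42) = -1.211 W/m²/K.
ΔT = −F/λ = −3.7/(-1.211) = 3.1 K.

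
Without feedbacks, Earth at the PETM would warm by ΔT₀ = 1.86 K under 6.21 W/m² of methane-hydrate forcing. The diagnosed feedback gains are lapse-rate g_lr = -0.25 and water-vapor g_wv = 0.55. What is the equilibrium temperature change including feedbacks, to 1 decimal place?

2.7 K

Total gain g = -0.25 + 0.55 = 0.3.
Amplification A = 1/(1 − 0.3) = 1.429.
ΔT = 1.86 × 1.429 = 2.7 K.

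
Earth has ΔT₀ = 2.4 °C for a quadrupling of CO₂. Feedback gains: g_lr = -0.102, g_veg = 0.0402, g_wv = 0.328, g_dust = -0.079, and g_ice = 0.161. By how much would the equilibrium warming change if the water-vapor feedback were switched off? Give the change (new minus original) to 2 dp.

-1.23 °C

Original: g = 0.3482, ΔT = 2.4/(1−0.3482) = 3.6821 °C.
Without water-vapor: g' = 0.0202, ΔT' = 2.4/(1−0.0202) = 2.4495 °C.
Change = 2.4495 − 3.6821 = -1.23 °C.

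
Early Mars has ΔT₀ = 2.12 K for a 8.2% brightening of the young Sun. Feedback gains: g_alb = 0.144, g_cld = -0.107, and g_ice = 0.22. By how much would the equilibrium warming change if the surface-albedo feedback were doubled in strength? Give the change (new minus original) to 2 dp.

0.69 K

Original: g = 0.257, ΔT = 2.12/(1−0.257) = 2.8533 K.
With doubled surface-albedo: g' = 0.401, ΔT' = 2.12/(1−0.401) = 3.5392 K.
Change = 3.5392 − 2.8533 = 0.69 K.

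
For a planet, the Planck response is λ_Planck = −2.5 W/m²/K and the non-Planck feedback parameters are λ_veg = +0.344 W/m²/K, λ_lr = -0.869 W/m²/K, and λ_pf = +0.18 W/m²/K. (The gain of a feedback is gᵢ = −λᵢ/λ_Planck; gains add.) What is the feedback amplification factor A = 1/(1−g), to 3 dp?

0.879

Convert to gains: g_veg = 0.344/2.5 = 0.1376; g_lr = -0.869/2.5 = -0.3476; g_pf = 0.18/2.5 = 0.072.
Total gain g = -0.138.
A = 1/(1 + 0.138) = 0.879.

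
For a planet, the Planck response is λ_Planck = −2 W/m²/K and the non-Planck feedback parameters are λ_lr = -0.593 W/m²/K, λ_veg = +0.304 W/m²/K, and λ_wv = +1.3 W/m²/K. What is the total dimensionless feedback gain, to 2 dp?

0.51

Convert to gains: g_lr = -0.593/2 = -0.2965; g_veg = 0.304/2 = 0.152; g_wv = 1.3/2 = 0.65.
Total gain g = 0.5055.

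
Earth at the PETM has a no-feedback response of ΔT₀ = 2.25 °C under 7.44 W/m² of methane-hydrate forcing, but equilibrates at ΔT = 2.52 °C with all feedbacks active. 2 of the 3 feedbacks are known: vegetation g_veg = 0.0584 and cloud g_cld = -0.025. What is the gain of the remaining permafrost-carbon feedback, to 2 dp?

0.07

Amplification A = ΔT/ΔT₀ = 2.52/2.25 = 1.12.
Total gain g = 1 − 1/A = 1 − 1/1.12 = 0.1071.
Known gains sum to 0.0584 − 0.025 = 0.0334.
g_pf = 0.1071 − 0.0334 = 0.07.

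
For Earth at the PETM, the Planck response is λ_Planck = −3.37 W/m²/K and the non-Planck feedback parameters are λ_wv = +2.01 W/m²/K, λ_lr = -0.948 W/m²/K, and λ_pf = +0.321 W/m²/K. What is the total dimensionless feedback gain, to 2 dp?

Convert to gains: g_wv = 2.01/3.37 = 0.5964; g_lr = -0.948/3.37 = -0.2813; g_pf = 0.321/3.37 = 0.09525.
Total gain g = 0.41035.

0.41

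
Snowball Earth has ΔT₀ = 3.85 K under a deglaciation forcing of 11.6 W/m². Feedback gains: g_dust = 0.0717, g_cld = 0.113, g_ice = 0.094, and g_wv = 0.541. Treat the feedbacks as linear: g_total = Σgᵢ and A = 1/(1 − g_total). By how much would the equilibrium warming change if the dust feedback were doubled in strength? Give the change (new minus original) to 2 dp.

14.10 K

Original: g = 0.8197, ΔT = 3.85/(1−0.8197) = 21.3533 K.
With doubled dust: g' = 0.8914, ΔT' = 3.85/(1−0.8914) = 35.4512 K.
Change = 35.4512 − 21.3533 = 14.10 K.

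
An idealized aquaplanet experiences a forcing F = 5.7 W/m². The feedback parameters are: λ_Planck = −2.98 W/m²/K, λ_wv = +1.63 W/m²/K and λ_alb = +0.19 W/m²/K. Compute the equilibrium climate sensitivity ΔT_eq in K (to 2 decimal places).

Net feedback parameter λ = (−2.98) + (+1.63) + (+0.19) = -1.16 W/m²/K.
ΔT = −F/λ = −5.7/(-1.16) = 4.91 K.

4.91 K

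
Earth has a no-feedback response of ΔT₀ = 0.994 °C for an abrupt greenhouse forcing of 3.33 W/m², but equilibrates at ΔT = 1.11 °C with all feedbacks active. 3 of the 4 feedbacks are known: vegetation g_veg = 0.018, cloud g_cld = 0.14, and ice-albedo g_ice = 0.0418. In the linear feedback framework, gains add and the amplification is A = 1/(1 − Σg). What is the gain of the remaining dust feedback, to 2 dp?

Amplification A = ΔT/ΔT₀ = 1.11/0.994 = 1.117.
Total gain g = 1 − 1/A = 1 − 1/1.117 = 0.1047.
Known gains sum to 0.018 + 0.14 + 0.0418 = 0.1998.
g_dust = 0.1047 − 0.1998 = -0.10.

-0.10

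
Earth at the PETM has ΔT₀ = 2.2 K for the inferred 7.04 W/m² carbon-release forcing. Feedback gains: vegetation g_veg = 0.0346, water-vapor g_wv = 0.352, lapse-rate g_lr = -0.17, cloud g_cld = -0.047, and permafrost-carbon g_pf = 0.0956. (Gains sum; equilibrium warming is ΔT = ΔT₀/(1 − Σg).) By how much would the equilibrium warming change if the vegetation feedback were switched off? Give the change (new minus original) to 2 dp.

-0.13 K

Original: g = 0.2652, ΔT = 2.2/(1−0.2652) = 2.9940 K.
Without vegetation: g' = 0.2306, ΔT' = 2.2/(1−0.2306) = 2.8594 K.
Change = 2.8594 − 2.9940 = -0.13 K.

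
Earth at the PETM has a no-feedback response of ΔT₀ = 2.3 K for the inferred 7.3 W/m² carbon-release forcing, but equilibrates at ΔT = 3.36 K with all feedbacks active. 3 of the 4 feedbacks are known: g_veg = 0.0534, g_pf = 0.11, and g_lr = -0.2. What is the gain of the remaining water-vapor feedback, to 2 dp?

Amplification A = ΔT/ΔT₀ = 3.36/2.3 = 1.461.
Total gain g = 1 − 1/A = 1 − 1/1.461 = 0.3155.
Known gains sum to 0.0534 + 0.11 − 0.2 = -0.0366.
g_wv = 0.3155 + 0.0366 = 0.35.

0.35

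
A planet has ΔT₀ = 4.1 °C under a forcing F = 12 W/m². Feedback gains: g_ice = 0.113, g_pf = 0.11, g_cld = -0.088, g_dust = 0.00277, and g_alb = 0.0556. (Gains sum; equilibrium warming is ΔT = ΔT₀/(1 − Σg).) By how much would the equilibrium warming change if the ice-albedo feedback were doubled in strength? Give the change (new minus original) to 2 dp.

Original: g = 0.19337, ΔT = 4.1/(1−0.19337) = 5.0829 °C.
With doubled ice-albedo: g' = 0.30637, ΔT' = 4.1/(1−0.30637) = 5.9109 °C.
Change = 5.9109 − 5.0829 = 0.83 °C.

0.83 °C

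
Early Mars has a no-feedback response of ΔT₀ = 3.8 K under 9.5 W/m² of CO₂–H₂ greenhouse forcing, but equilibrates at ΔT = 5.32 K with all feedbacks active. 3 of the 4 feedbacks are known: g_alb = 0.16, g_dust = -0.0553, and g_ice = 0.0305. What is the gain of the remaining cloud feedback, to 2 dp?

Amplification A = ΔT/ΔT₀ = 5.32/3.8 = 1.4.
Total gain g = 1 − 1/A = 1 − 1/1.4 = 0.2857.
Known gains sum to 0.16 − 0.0553 + 0.0305 = 0.1352.
g_cld = 0.2857 − 0.1352 = 0.15.

0.15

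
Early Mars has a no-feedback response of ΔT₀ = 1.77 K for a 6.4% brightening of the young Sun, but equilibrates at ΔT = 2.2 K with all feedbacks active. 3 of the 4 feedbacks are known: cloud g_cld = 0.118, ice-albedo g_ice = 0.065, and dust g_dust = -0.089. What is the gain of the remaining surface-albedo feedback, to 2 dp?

0.10

Amplification A = ΔT/ΔT₀ = 2.2/1.77 = 1.243.
Total gain g = 1 − 1/A = 1 − 1/1.243 = 0.1955.
Known gains sum to 0.118 + 0.065 − 0.089 = 0.094.
g_alb = 0.1955 − 0.094 = 0.10.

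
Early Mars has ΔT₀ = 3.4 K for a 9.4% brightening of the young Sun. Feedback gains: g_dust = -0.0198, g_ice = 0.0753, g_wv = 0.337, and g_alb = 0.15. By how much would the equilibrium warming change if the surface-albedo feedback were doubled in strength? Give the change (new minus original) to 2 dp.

3.63 K

Original: g = 0.5425, ΔT = 3.4/(1−0.5425) = 7.4317 K.
With doubled surface-albedo: g' = 0.6925, ΔT' = 3.4/(1−0.6925) = 11.0569 K.
Change = 11.0569 − 7.4317 = 3.63 K.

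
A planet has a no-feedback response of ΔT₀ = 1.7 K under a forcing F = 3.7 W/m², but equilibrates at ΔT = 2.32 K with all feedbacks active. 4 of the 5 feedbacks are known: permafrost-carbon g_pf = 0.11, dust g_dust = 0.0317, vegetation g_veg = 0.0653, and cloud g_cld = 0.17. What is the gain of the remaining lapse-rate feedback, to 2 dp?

-0.11

Amplification A = ΔT/ΔT₀ = 2.32/1.7 = 1.365.
Total gain g = 1 − 1/A = 1 − 1/1.365 = 0.2674.
Known gains sum to 0.11 + 0.0317 + 0.0653 + 0.17 = 0.377.
g_lr = 0.2674 − 0.377 = -0.11.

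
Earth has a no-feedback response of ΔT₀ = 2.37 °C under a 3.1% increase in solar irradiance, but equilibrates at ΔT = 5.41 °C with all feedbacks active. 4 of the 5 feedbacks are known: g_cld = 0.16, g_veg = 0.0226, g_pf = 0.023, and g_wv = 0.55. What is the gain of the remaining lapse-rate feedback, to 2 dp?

Amplification A = ΔT/ΔT₀ = 5.41/2.37 = 2.283.
Total gain g = 1 − 1/A = 1 − 1/2.283 = 0.562.
Known gains sum to 0.16 + 0.0226 + 0.023 + 0.55 = 0.7556.
g_lr = 0.562 − 0.7556 = -0.19.

-0.19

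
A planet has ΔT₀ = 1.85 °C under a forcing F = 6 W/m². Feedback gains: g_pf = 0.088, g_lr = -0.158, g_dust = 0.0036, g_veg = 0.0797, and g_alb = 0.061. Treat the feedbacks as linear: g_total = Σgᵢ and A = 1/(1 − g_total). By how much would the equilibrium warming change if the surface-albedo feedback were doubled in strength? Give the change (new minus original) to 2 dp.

Original: g = 0.0743, ΔT = 1.85/(1−0.0743) = 1.9985 °C.
With doubled surface-albedo: g' = 0.1353, ΔT' = 1.85/(1−0.1353) = 2.1395 °C.
Change = 2.1395 − 1.9985 = 0.14 °C.

0.14 °C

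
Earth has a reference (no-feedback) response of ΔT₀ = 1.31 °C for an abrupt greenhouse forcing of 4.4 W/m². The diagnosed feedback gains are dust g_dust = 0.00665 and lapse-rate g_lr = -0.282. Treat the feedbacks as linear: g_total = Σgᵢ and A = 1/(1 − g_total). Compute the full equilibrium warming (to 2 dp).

1.03 °C

Total gain g = 0.00665 − 0.282 = -0.27535.
Amplification A = 1/(1 + 0.27535) = 0.7841.
ΔT = 1.31 × 0.7841 = 1.03 °C.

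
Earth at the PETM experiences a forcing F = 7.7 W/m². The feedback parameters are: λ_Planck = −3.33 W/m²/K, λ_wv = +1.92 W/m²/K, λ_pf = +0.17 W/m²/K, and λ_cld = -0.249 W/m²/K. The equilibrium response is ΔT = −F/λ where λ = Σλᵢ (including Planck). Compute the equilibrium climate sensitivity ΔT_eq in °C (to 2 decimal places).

Net feedback parameter λ = (−3.33) + (+1.92) + (+0.17) + (-0.249) = -1.489 W/m²/K.
ΔT = −F/λ = −7.7/(-1.489) = 5.17 °C.

5.17 °C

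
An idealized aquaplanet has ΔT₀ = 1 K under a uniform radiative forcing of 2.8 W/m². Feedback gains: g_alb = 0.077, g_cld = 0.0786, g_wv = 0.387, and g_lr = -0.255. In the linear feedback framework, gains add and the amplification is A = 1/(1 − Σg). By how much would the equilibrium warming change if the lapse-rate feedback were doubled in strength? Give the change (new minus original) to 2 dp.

Original: g = 0.2876, ΔT = 1/(1−0.2876) = 1.4037 K.
With doubled lapse-rate: g' = 0.0326, ΔT' = 1/(1−0.0326) = 1.0337 K.
Change = 1.0337 − 1.4037 = -0.37 K.

-0.37 K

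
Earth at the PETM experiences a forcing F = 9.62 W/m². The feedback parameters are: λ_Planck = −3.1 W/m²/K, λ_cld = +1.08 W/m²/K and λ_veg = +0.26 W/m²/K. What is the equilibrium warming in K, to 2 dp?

5.47 K

Net feedback parameter λ = (−3.1) + (+1.08) + (+0.26) = -1.76 W/m²/K.
ΔT = −F/λ = −9.62/(-1.76) = 5.47 K.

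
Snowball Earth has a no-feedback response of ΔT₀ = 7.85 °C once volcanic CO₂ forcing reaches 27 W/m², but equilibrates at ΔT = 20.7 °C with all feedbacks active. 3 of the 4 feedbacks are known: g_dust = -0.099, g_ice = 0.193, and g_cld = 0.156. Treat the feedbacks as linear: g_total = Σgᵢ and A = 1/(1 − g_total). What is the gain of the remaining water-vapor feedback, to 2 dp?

0.37

Amplification A = ΔT/ΔT₀ = 20.7/7.85 = 2.637.
Total gain g = 1 − 1/A = 1 − 1/2.637 = 0.6208.
Known gains sum to -0.099 + 0.193 + 0.156 = 0.25.
g_wv = 0.6208 − 0.25 = 0.37.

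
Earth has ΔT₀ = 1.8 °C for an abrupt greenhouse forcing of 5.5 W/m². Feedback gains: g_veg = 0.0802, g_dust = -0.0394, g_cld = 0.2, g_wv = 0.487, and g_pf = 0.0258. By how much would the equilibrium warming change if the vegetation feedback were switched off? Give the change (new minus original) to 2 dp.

Original: g = 0.7536, ΔT = 1.8/(1−0.7536) = 7.3052 °C.
Without vegetation: g' = 0.6734, ΔT' = 1.8/(1−0.6734) = 5.5113 °C.
Change = 5.5113 − 7.3052 = -1.79 °C.

-1.79 °C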